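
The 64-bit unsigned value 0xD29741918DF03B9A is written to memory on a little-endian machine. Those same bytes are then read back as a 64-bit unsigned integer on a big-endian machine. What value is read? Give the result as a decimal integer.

Stored little-endian, the bytes at ascending addresses are 9A 3B F0 8D 91 41 97 D2.
Read back as big-endian, the last byte is least significant, giving 0x9A3BF08D914197D2.
0x9A3BF08D914197D2 = 11113740996284880850.

11113740996284880850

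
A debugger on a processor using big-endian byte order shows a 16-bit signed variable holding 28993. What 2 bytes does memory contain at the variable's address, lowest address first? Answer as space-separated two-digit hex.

28993 in hexadecimal, padded to 16 bits, is 0x7141.
Split into bytes (most-significant first): 71 41.
Big-endian stores the most-significant byte at the lowest address.
So the memory order matches the most-significant-first order: 71 41.

71 41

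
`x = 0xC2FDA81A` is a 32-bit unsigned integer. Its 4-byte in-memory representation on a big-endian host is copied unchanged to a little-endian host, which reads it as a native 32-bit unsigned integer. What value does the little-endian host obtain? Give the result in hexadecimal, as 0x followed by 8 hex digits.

0x1AA8FDC2

Stored big-endian, the bytes at ascending addresses are C2 FD A8 1A.
Read back as little-endian, the first byte is least significant, giving 0x1AA8FDC2.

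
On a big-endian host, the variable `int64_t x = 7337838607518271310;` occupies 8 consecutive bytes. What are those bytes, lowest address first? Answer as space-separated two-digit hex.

7337838607518271310 in hexadecimal, padded to 64 bits, is 0x65D53D560446074E.
Split into bytes (most-significant first): 65 D5 3D 56 04 46 07 4E.
Big-endian: lowest address holds the most-significant byte.
So the memory order matches the most-significant-first order: 65 D5 3D 56 04 46 07 4E.

65 D5 3D 56 04 46 07 4E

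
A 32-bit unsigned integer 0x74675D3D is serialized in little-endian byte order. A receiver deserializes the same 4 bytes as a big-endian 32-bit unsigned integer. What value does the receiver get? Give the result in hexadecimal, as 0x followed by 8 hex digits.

0x3D5D6774

Stored little-endian, the bytes at ascending addresses are 3D 5D 67 74.
Read back as big-endian, the last byte is least significant, giving 0x3D5D6774.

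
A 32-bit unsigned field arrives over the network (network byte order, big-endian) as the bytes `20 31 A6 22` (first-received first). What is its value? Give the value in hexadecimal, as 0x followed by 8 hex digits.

0x2031A622

Big-endian: lowest address holds the most-significant byte.
The bytes are already most-significant first: 0x2031A622.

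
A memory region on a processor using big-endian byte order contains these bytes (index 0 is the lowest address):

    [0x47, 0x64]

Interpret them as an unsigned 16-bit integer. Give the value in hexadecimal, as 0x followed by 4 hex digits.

0x4764

In big-endian order the high byte comes first in memory.
The bytes are already most-significant first: 0x4764.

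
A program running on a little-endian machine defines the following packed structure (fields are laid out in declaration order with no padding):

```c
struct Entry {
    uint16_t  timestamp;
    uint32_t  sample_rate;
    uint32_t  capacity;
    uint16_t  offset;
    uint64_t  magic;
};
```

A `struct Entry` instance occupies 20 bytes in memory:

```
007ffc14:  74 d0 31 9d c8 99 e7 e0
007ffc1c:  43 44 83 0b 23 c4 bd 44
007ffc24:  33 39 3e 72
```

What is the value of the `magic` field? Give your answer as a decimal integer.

`magic` follows `timestamp` (2 B), `sample_rate` (4 B), `capacity` (4 B), `offset` (2 B), so it starts at offset 2 + 4 + 4 + 2 = 12 and occupies 8 bytes.
Bytes at offsets 12..19: 23 C4 BD 44 33 39 3E 72.
Little-endian: lowest address holds the least-significant byte.
Reassemble most-significant byte first: 72 3E 39 33 44 BD C4 23 → 0x723E393344BDC423.
0x723E393344BDC423 = 8232080061239247907.

8232080061239247907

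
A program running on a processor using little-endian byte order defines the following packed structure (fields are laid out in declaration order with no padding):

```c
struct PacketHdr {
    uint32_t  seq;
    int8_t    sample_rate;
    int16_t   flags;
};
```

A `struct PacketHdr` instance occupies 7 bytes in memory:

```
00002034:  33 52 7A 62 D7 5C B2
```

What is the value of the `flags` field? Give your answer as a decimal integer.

`flags` follows `seq` (4 B), `sample_rate` (1 B), so it starts at offset 4 + 1 = 5 and occupies 2 bytes.
Bytes at offsets 5..6: 5C B2.
Little-endian: lowest address holds the least-significant byte.
Reassemble most-significant byte first: B2 5C → 0xB25C.
Top bit is set, so as a signed 16-bit value this is 0xB25C − 2^16 = -19876.

-19876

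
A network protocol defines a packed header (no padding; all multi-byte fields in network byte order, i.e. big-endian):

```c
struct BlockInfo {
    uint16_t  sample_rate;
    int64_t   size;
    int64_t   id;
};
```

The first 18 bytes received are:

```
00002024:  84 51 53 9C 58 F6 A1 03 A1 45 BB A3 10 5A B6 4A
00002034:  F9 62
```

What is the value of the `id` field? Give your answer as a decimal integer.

-4926075585621722782

`id` follows `sample_rate` (2 B), `size` (8 B), so it starts at offset 2 + 8 = 10 and occupies 8 bytes.
Bytes at offsets 10..17: BB A3 10 5A B6 4A F9 62.
Big-endian: lowest address holds the most-significant byte.
The bytes are already most-significant first: 0xBBA3105AB64AF962.
Top bit is set, so as a signed 64-bit value this is 0xBBA3105AB64AF962 − 2^64 = -4926075585621722782.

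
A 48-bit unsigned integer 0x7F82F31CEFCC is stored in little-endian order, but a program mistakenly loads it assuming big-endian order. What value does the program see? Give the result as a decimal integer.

Stored little-endian, the bytes at ascending addresses are CC EF 1C F3 82 7F.
Read back as big-endian, the last byte is least significant, giving 0xCCEF1CF3827F.
0xCCEF1CF3827F = 225327354970751.

225327354970751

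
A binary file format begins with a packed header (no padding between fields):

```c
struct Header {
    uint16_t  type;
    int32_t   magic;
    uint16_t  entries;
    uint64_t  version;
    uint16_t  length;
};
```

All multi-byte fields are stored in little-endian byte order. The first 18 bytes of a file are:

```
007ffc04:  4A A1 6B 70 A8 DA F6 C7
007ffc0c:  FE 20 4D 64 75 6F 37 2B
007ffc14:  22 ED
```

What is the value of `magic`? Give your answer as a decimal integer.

-626495381

`magic` follows `type` (2 bytes), so it starts at byte offset 2 and occupies 4 bytes.
Bytes at offsets 2..5: 6B 70 A8 DA.
Little-endian: lowest address holds the least-significant byte.
Reassemble most-significant byte first: DA A8 70 6B → 0xDAA8706B.
Top bit is set, so as a signed 32-bit value this is 0xDAA8706B − 2^32 = -626495381.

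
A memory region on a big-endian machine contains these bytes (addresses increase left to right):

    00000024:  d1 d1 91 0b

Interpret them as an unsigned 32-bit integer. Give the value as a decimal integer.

3520172299

In big-endian order the high byte comes first in memory.
The bytes are already most-significant first: 0xD1D1910B.
0xD1D1910B = 3520172299.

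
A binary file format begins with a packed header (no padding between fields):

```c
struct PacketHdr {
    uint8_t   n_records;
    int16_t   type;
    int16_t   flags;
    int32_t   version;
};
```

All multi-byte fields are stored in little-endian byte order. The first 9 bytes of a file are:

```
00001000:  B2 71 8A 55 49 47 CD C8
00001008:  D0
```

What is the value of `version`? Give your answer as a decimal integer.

`version` follows `n_records` (1 B), `type` (2 B), `flags` (2 B), so it starts at offset 1 + 2 + 2 = 5 and occupies 4 bytes.
Bytes at offsets 5..8: 47 CD C8 D0.
Little-endian: lowest address holds the least-significant byte.
Reassemble most-significant byte first: D0 C8 CD 47 → 0xD0C8CD47.
Top bit is set, so as a signed 32-bit value this is 0xD0C8CD47 − 2^32 = -792146617.

-792146617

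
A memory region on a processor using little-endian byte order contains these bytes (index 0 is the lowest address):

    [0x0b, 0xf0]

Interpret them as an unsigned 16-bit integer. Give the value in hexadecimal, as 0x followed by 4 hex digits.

0xF00B

In little-endian order the low byte comes first in memory.
Reassemble most-significant byte first: F0 0B → 0xF00B.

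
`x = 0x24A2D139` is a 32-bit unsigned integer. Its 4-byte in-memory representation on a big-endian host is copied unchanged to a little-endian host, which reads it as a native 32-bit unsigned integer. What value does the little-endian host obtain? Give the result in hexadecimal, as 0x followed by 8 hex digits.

Stored big-endian, the bytes at ascending addresses are 24 A2 D1 39.
Read back as little-endian, the first byte is least significant, giving 0x39D1A224.

0x39D1A224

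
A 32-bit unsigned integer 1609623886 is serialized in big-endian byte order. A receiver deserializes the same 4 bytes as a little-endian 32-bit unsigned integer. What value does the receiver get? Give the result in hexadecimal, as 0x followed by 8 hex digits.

1609623886 in 32-bit hexadecimal is 0x5FF0E94E.
Stored big-endian, the bytes at ascending addresses are 5F F0 E9 4E.
Read back as little-endian, the first byte is least significant, giving 0x4EE9F05F.

0x4EE9F05F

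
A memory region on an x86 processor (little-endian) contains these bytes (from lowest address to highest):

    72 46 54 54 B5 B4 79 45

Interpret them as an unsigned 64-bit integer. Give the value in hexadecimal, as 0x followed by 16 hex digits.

Little-endian stores the least-significant byte at the lowest address.
Reassemble most-significant byte first: 45 79 B4 B5 54 54 46 72 → 0x4579B4B554544672.

0x4579B4B554544672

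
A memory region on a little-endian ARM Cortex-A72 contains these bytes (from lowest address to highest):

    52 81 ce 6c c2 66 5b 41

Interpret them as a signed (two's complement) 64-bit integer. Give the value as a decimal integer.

In little-endian order the low byte comes first in memory.
Reassemble most-significant byte first: 41 5B 66 C2 6C CE 81 52 → 0x415B66C26CCE8152.
0x415B66C26CCE8152 = 4709470820581146962.

4709470820581146962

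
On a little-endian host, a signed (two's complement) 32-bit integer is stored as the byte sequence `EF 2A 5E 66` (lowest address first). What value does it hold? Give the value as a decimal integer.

Little-endian stores the least-significant byte at the lowest address.
Reassemble most-significant byte first: 66 5E 2A EF → 0x665E2AEF.
0x665E2AEF = 1717447407.

1717447407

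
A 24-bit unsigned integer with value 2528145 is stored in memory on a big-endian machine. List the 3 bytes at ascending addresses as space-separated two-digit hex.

2528145 in hexadecimal, padded to 24 bits, is 0x269391.
Split into bytes (most-significant first): 26 93 91.
Big-endian: lowest address holds the most-significant byte.
So the memory order matches the most-significant-first order: 26 93 91.

26 93 91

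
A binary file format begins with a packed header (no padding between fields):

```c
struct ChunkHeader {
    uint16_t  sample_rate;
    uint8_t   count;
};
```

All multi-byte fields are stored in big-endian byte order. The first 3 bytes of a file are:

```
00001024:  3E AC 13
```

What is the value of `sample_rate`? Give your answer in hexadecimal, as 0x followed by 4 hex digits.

`sample_rate` is the first field, at byte offset 0, occupying 2 bytes.
Bytes at offsets 0..1: 3E AC.
Big-endian: lowest address holds the most-significant byte.
The bytes are already most-significant first: 0x3EAC.

0x3EAC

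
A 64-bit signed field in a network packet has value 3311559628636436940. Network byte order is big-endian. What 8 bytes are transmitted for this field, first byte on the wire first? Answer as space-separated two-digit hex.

2D F5 05 EF D5 66 39 CC

3311559628636436940 in hexadecimal, padded to 64 bits, is 0x2DF505EFD56639CC.
Split into bytes (most-significant first): 2D F5 05 EF D5 66 39 CC.
Big-endian stores the most-significant byte at the lowest address.
So the memory order matches the most-significant-first order: 2D F5 05 EF D5 66 39 CC.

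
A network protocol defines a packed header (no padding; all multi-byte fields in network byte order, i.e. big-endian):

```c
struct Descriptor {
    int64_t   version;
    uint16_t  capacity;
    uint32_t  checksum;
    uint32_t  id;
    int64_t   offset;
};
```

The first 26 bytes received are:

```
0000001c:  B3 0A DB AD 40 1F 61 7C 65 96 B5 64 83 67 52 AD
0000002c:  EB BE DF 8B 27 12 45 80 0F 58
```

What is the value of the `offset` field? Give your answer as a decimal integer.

`offset` follows `version` (8 B), `capacity` (2 B), `checksum` (4 B), `id` (4 B), so it starts at offset 8 + 2 + 4 + 4 = 18 and occupies 8 bytes.
Bytes at offsets 18..25: DF 8B 27 12 45 80 0F 58.
Big-endian stores the most-significant byte at the lowest address.
The bytes are already most-significant first: 0xDF8B271245800F58.
Top bit is set, so as a signed 64-bit value this is 0xDF8B271245800F58 − 2^64 = -2338732622059925672.

-2338732622059925672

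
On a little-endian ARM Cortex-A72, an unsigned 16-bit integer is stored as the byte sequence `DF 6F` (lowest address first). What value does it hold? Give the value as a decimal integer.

Little-endian stores the least-significant byte at the lowest address.
Reassemble most-significant byte first: 6F DF → 0x6FDF.
0x6FDF = 28639.

28639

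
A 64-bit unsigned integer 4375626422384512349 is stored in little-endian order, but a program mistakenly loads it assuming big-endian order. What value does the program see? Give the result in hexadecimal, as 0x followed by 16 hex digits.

4375626422384512349 in 64-bit hexadecimal is 0x3CB9590C500ACD5D.
Stored little-endian, the bytes at ascending addresses are 5D CD 0A 50 0C 59 B9 3C.
Read back as big-endian, the last byte is least significant, giving 0x5DCD0A500C59B93C.

0x5DCD0A500C59B93C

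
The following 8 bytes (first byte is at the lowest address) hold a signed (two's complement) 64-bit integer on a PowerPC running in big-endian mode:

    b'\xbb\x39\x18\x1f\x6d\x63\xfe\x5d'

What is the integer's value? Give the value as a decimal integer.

Big-endian stores the most-significant byte at the lowest address.
The bytes are already most-significant first: 0xBB39181F6D63FE5D.
Top bit is set, so as a signed 64-bit value this is 0xBB39181F6D63FE5D − 2^64 = -4955903391686197667.

-4955903391686197667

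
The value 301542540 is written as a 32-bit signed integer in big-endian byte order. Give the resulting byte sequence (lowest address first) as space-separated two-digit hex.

11 F9 2C 8C

301542540 in hexadecimal, padded to 32 bits, is 0x11F92C8C.
Split into bytes (most-significant first): 11 F9 2C 8C.
Big-endian stores the most-significant byte at the lowest address.
So the memory order matches the most-significant-first order: 11 F9 2C 8C.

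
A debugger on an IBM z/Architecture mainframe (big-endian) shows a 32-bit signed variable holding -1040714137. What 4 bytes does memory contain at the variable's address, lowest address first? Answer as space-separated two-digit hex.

C1 F7 F6 67

Two's complement of -1040714137 in 32 bits: 1040714137 = 0x3E080999; invert → 0xC1F7F666; add 1 → 0xC1F7F667.
Split into bytes (most-significant first): C1 F7 F6 67.
Big-endian: lowest address holds the most-significant byte.
So the memory order matches the most-significant-first order: C1 F7 F6 67.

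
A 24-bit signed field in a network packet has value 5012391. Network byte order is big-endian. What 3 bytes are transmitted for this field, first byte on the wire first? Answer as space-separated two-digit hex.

4C 7B A7

5012391 in hexadecimal, padded to 24 bits, is 0x4C7BA7.
Split into bytes (most-significant first): 4C 7B A7.
Big-endian stores the most-significant byte at the lowest address.
So the memory order matches the most-significant-first order: 4C 7B A7.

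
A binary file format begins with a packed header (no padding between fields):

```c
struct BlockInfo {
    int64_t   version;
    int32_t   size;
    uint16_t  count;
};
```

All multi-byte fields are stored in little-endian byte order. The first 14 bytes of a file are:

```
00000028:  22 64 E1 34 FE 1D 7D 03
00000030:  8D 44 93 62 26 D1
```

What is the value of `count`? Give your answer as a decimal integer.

53542

`count` follows `version` (8 B), `size` (4 B), so it starts at offset 8 + 4 = 12 and occupies 2 bytes.
Bytes at offsets 12..13: 26 D1.
In little-endian order the low byte comes first in memory.
Reassemble most-significant byte first: D1 26 → 0xD126.
0xD126 = 53542.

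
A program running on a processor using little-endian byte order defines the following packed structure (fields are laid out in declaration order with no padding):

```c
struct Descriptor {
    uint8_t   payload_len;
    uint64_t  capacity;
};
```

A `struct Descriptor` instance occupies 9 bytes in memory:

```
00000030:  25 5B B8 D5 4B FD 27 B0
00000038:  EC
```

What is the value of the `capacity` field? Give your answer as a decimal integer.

17055175757704575067

`capacity` follows `payload_len` (1 byte), so it starts at byte offset 1 and occupies 8 bytes.
Bytes at offsets 1..8: 5B B8 D5 4B FD 27 B0 EC.
Little-endian stores the least-significant byte at the lowest address.
Reassemble most-significant byte first: EC B0 27 FD 4B D5 B8 5B → 0xECB027FD4BD5B85B.
0xECB027FD4BD5B85B = 17055175757704575067.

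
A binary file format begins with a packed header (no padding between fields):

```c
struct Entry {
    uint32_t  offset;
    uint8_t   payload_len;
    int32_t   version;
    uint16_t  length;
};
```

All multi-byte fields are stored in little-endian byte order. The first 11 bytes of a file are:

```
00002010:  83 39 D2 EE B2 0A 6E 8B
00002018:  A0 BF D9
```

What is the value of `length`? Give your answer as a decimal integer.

`length` follows `offset` (4 B), `payload_len` (1 B), `version` (4 B), so it starts at offset 4 + 1 + 4 = 9 and occupies 2 bytes.
Bytes at offsets 9..10: BF D9.
In little-endian order the low byte comes first in memory.
Reassemble most-significant byte first: D9 BF → 0xD9BF.
0xD9BF = 55743.

55743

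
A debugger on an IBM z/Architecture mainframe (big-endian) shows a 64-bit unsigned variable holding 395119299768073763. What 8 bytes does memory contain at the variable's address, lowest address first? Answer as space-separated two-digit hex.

395119299768073763 in hexadecimal, padded to 64 bits, is 0x057BBEE8E293BE23.
Split into bytes (most-significant first): 05 7B BE E8 E2 93 BE 23.
Big-endian: lowest address holds the most-significant byte.
So the memory order matches the most-significant-first order: 05 7B BE E8 E2 93 BE 23.

05 7B BE E8 E2 93 BE 23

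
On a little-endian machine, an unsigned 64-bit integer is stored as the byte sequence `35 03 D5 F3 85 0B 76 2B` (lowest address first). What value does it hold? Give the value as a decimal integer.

Little-endian stores the least-significant byte at the lowest address.
Reassemble most-significant byte first: 2B 76 0B 85 F3 D5 03 35 → 0x2B760B85F3D50335.
0x2B760B85F3D50335 = 3131703260832138037.

3131703260832138037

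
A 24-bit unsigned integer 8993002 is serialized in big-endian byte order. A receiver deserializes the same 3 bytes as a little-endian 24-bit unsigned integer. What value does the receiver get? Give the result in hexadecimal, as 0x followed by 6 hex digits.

8993002 in 24-bit hexadecimal is 0x8938EA.
Stored big-endian, the bytes at ascending addresses are 89 38 EA.
Read back as little-endian, the first byte is least significant, giving 0xEA3889.

0xEA3889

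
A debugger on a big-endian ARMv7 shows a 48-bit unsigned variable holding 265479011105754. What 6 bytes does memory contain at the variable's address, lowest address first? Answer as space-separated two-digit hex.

265479011105754 in hexadecimal, padded to 48 bits, is 0xF173A626FBDA.
Split into bytes (most-significant first): F1 73 A6 26 FB DA.
In big-endian order the high byte comes first in memory.
So the memory order matches the most-significant-first order: F1 73 A6 26 FB DA.

F1 73 A6 26 FB DA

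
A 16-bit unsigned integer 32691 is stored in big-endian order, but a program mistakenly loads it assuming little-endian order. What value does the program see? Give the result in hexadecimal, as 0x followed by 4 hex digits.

0xB37F

32691 in 16-bit hexadecimal is 0x7FB3.
Stored big-endian, the bytes at ascending addresses are 7F B3.
Read back as little-endian, the first byte is least significant, giving 0xB37F.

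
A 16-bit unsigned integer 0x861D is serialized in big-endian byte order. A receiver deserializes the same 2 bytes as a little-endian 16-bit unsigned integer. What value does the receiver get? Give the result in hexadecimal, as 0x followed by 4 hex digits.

0x1D86

Stored big-endian, the bytes at ascending addresses are 86 1D.
Read back as little-endian, the first byte is least significant, giving 0x1D86.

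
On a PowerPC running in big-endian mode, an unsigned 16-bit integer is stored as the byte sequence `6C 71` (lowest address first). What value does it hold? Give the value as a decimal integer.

27761

Big-endian stores the most-significant byte at the lowest address.
The bytes are already most-significant first: 0x6C71.
0x6C71 = 27761.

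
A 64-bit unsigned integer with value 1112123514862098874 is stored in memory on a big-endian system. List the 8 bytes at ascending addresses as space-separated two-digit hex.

0F 6F 0E 71 C9 B6 D9 BA

1112123514862098874 in hexadecimal, padded to 64 bits, is 0x0F6F0E71C9B6D9BA.
Split into bytes (most-significant first): 0F 6F 0E 71 C9 B6 D9 BA.
Big-endian stores the most-significant byte at the lowest address.
So the memory order matches the most-significant-first order: 0F 6F 0E 71 C9 B6 D9 BA.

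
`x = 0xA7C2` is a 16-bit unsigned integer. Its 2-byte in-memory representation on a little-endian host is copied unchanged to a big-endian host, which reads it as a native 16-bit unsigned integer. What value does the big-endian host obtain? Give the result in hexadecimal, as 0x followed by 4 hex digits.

0xC2A7

Stored little-endian, the bytes at ascending addresses are C2 A7.
Read back as big-endian, the last byte is least significant, giving 0xC2A7.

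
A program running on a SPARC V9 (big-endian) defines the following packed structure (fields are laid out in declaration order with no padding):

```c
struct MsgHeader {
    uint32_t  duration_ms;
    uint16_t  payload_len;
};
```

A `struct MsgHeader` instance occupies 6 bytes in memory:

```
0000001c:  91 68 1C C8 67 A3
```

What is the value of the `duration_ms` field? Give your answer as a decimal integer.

2439519432

`duration_ms` is the first field, at byte offset 0, occupying 4 bytes.
Bytes at offsets 0..3: 91 68 1C C8.
Big-endian: lowest address holds the most-significant byte.
The bytes are already most-significant first: 0x91681CC8.
0x91681CC8 = 2439519432.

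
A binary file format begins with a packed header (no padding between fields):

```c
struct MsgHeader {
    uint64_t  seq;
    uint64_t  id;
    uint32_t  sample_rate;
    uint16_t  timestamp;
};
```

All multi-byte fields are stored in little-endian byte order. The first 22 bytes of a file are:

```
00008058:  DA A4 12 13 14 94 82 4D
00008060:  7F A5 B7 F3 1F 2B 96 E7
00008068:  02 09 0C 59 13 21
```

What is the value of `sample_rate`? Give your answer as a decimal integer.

1493960962

`sample_rate` follows `seq` (8 B), `id` (8 B), so it starts at offset 8 + 8 = 16 and occupies 4 bytes.
Bytes at offsets 16..19: 02 09 0C 59.
In little-endian order the low byte comes first in memory.
Reassemble most-significant byte first: 59 0C 09 02 → 0x590C0902.
0x590C0902 = 1493960962.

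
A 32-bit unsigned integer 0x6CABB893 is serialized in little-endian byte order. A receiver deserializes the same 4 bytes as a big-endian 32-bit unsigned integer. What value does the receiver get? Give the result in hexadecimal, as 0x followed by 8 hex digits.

0x93B8AB6C

Stored little-endian, the bytes at ascending addresses are 93 B8 AB 6C.
Read back as big-endian, the last byte is least significant, giving 0x93B8AB6C.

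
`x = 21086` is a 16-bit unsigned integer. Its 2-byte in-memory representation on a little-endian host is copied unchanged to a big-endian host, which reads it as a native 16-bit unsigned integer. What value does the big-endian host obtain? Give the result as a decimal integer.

21086 in 16-bit hexadecimal is 0x525E.
Stored little-endian, the bytes at ascending addresses are 5E 52.
Read back as big-endian, the last byte is least significant, giving 0x5E52.
0x5E52 = 24146.

24146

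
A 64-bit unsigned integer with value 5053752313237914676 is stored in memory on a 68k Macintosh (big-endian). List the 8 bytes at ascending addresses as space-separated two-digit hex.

46 22 88 F3 F5 5A C4 34

5053752313237914676 in hexadecimal, padded to 64 bits, is 0x462288F3F55AC434.
Split into bytes (most-significant first): 46 22 88 F3 F5 5A C4 34.
Big-endian: lowest address holds the most-significant byte.
So the memory order matches the most-significant-first order: 46 22 88 F3 F5 5A C4 34.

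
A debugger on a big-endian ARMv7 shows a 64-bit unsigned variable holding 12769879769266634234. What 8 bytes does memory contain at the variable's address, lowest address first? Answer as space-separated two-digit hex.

12769879769266634234 in hexadecimal, padded to 64 bits, is 0xB137B9FE0F95BDFA.
Split into bytes (most-significant first): B1 37 B9 FE 0F 95 BD FA.
Big-endian: lowest address holds the most-significant byte.
So the memory order matches the most-significant-first order: B1 37 B9 FE 0F 95 BD FA.

B1 37 B9 FE 0F 95 BD FA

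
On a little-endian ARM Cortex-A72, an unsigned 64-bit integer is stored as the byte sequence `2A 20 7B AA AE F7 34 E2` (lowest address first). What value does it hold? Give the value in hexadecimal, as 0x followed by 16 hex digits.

In little-endian order the low byte comes first in memory.
Reassemble most-significant byte first: E2 34 F7 AE AA 7B 20 2A → 0xE234F7AEAA7B202A.

0xE234F7AEAA7B202A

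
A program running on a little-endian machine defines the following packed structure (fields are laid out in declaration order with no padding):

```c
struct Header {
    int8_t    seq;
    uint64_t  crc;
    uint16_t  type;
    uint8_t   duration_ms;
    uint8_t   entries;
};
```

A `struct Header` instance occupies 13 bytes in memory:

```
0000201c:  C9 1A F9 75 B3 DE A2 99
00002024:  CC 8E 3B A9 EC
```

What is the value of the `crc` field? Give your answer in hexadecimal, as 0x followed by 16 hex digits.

0xCC99A2DEB375F91A

`crc` follows `seq` (1 byte), so it starts at byte offset 1 and occupies 8 bytes.
Bytes at offsets 1..8: 1A F9 75 B3 DE A2 99 CC.
Little-endian stores the least-significant byte at the lowest address.
Reassemble most-significant byte first: CC 99 A2 DE B3 75 F9 1A → 0xCC99A2DEB375F91A.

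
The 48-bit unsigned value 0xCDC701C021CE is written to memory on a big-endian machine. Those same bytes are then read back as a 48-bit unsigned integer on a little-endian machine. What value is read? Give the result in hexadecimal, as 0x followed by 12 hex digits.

Stored big-endian, the bytes at ascending addresses are CD C7 01 C0 21 CE.
Read back as little-endian, the first byte is least significant, giving 0xCE21C001C7CD.

0xCE21C001C7CD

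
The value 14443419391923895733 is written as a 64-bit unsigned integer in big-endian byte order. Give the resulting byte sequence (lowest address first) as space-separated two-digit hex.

C8 71 55 69 95 9C BD B5

14443419391923895733 in hexadecimal, padded to 64 bits, is 0xC8715569959CBDB5.
Split into bytes (most-significant first): C8 71 55 69 95 9C BD B5.
Big-endian stores the most-significant byte at the lowest address.
So the memory order matches the most-significant-first order: C8 71 55 69 95 9C BD B5.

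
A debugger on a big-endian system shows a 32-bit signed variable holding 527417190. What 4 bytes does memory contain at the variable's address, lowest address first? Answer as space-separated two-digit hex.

527417190 in hexadecimal, padded to 32 bits, is 0x1F6FBF66.
Split into bytes (most-significant first): 1F 6F BF 66.
In big-endian order the high byte comes first in memory.
So the memory order matches the most-significant-first order: 1F 6F BF 66.

1F 6F BF 66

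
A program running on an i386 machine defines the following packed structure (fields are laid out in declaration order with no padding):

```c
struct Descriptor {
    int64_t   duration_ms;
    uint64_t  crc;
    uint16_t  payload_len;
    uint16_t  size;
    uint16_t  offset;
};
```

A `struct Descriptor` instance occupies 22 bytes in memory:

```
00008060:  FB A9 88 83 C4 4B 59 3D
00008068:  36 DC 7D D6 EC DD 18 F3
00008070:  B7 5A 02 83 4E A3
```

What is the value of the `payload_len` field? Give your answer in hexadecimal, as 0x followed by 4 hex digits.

0x5AB7

`payload_len` follows `duration_ms` (8 B), `crc` (8 B), so it starts at offset 8 + 8 = 16 and occupies 2 bytes.
Bytes at offsets 16..17: B7 5A.
Little-endian: lowest address holds the least-significant byte.
Reassemble most-significant byte first: 5A B7 → 0x5AB7.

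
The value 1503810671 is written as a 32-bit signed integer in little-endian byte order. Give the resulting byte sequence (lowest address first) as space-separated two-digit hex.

6F 54 A2 59

1503810671 in hexadecimal, padded to 32 bits, is 0x59A2546F.
Split into bytes (most-significant first): 59 A2 54 6F.
Little-endian: lowest address holds the least-significant byte.
So at ascending addresses the bytes are 6F 54 A2 59.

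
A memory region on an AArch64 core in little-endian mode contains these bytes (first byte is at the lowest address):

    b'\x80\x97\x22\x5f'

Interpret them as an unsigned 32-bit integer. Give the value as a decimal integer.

Little-endian stores the least-significant byte at the lowest address.
Reassemble most-significant byte first: 5F 22 97 80 → 0x5F229780.
0x5F229780 = 1596102528.

1596102528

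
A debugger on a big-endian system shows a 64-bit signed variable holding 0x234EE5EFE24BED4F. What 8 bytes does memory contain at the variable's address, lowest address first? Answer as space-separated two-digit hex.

23 4E E5 EF E2 4B ED 4F

Split into bytes (most-significant first): 23 4E E5 EF E2 4B ED 4F.
Big-endian stores the most-significant byte at the lowest address.
So the memory order matches the most-significant-first order: 23 4E E5 EF E2 4B ED 4F.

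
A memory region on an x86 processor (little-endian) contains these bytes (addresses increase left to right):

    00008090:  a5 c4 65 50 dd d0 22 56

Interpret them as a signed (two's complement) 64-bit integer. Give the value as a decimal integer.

6206752885425161381

Little-endian stores the least-significant byte at the lowest address.
Reassemble most-significant byte first: 56 22 D0 DD 50 65 C4 A5 → 0x5622D0DD5065C4A5.
0x5622D0DD5065C4A5 = 6206752885425161381.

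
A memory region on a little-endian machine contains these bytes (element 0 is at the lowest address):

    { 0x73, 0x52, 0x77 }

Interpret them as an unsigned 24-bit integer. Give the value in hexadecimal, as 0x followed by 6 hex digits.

Little-endian stores the least-significant byte at the lowest address.
Reassemble most-significant byte first: 77 52 73 → 0x775273.

0x775273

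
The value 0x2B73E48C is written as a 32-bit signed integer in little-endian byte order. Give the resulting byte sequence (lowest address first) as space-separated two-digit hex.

Split into bytes (most-significant first): 2B 73 E4 8C.
In little-endian order the low byte comes first in memory.
So at ascending addresses the bytes are 8C E4 73 2B.

8C E4 73 2B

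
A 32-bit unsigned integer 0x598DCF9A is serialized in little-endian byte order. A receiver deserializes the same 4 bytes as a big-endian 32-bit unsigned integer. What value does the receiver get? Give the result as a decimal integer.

2597293401

Stored little-endian, the bytes at ascending addresses are 9A CF 8D 59.
Read back as big-endian, the last byte is least significant, giving 0x9ACF8D59.
0x9ACF8D59 = 2597293401.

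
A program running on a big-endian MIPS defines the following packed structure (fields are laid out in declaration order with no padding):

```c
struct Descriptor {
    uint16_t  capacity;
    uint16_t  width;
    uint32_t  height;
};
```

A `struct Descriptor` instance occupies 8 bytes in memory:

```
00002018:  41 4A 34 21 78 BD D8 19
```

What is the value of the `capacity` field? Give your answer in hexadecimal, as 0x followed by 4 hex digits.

0x414A

`capacity` is the first field, at byte offset 0, occupying 2 bytes.
Bytes at offsets 0..1: 41 4A.
Big-endian: lowest address holds the most-significant byte.
The bytes are already most-significant first: 0x414A.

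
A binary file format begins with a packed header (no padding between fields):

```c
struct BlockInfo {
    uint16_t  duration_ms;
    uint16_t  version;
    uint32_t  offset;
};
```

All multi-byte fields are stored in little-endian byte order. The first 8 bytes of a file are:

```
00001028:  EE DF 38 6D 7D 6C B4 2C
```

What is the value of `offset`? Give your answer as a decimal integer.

`offset` follows `duration_ms` (2 B), `version` (2 B), so it starts at offset 2 + 2 = 4 and occupies 4 bytes.
Bytes at offsets 4..7: 7D 6C B4 2C.
Little-endian stores the least-significant byte at the lowest address.
Reassemble most-significant byte first: 2C B4 6C 7D → 0x2CB46C7D.
0x2CB46C7D = 750021757.

750021757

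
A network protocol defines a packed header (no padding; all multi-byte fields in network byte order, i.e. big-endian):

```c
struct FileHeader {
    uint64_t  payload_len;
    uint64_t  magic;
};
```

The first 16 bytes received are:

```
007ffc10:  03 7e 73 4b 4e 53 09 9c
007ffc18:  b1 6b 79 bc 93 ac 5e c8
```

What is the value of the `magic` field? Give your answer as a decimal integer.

`magic` follows `payload_len` (8 bytes), so it starts at byte offset 8 and occupies 8 bytes.
Bytes at offsets 8..15: B1 6B 79 BC 93 AC 5E C8.
Big-endian stores the most-significant byte at the lowest address.
The bytes are already most-significant first: 0xB16B79BC93AC5EC8.
0xB16B79BC93AC5EC8 = 12784445818059644616.

12784445818059644616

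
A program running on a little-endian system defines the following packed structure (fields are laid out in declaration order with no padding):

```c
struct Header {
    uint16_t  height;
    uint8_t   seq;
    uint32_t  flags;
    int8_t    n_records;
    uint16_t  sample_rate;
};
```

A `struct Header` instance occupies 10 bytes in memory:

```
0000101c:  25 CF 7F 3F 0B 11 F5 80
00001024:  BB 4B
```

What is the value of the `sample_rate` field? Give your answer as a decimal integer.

`sample_rate` follows `height` (2 B), `seq` (1 B), `flags` (4 B), `n_records` (1 B), so it starts at offset 2 + 1 + 4 + 1 = 8 and occupies 2 bytes.
Bytes at offsets 8..9: BB 4B.
In little-endian order the low byte comes first in memory.
Reassemble most-significant byte first: 4B BB → 0x4BBB.
0x4BBB = 19387.

19387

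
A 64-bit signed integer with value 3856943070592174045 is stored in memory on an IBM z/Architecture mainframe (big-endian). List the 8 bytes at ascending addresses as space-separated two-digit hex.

35 86 9D 49 A9 8D 07 DD

3856943070592174045 in hexadecimal, padded to 64 bits, is 0x35869D49A98D07DD.
Split into bytes (most-significant first): 35 86 9D 49 A9 8D 07 DD.
In big-endian order the high byte comes first in memory.
So the memory order matches the most-significant-first order: 35 86 9D 49 A9 8D 07 DD.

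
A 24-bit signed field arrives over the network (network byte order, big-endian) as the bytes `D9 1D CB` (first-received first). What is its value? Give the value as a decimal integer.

Big-endian stores the most-significant byte at the lowest address.
The bytes are already most-significant first: 0xD91DCB.
Top bit is set, so as a signed 24-bit value this is 0xD91DCB − 2^24 = -2548277.

-2548277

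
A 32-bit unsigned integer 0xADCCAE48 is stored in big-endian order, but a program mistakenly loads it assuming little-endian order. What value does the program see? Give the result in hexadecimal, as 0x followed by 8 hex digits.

Stored big-endian, the bytes at ascending addresses are AD CC AE 48.
Read back as little-endian, the first byte is least significant, giving 0x48AECCAD.

0x48AECCAD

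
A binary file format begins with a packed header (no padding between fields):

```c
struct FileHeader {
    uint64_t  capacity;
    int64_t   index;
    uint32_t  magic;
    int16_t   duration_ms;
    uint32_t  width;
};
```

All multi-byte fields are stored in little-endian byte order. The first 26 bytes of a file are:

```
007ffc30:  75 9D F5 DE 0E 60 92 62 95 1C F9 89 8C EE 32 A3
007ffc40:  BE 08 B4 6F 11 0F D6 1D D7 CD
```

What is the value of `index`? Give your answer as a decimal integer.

`index` follows `capacity` (8 bytes), so it starts at byte offset 8 and occupies 8 bytes.
Bytes at offsets 8..15: 95 1C F9 89 8C EE 32 A3.
In little-endian order the low byte comes first in memory.
Reassemble most-significant byte first: A3 32 EE 8C 89 F9 1C 95 → 0xA332EE8C89F91C95.
Top bit is set, so as a signed 64-bit value this is 0xA332EE8C89F91C95 − 2^64 = -6687020209314128747.

-6687020209314128747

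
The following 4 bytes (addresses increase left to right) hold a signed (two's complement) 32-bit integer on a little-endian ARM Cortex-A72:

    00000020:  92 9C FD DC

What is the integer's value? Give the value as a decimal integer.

-587359086

Little-endian: lowest address holds the least-significant byte.
Reassemble most-significant byte first: DC FD 9C 92 → 0xDCFD9C92.
Top bit is set, so as a signed 32-bit value this is 0xDCFD9C92 − 2^32 = -587359086.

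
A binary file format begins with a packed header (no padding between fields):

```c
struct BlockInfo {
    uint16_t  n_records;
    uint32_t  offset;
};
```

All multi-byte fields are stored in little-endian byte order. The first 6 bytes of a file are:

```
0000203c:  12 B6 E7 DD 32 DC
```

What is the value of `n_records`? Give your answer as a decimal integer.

`n_records` is the first field, at byte offset 0, occupying 2 bytes.
Bytes at offsets 0..1: 12 B6.
Little-endian stores the least-significant byte at the lowest address.
Reassemble most-significant byte first: B6 12 → 0xB612.
0xB612 = 46610.

46610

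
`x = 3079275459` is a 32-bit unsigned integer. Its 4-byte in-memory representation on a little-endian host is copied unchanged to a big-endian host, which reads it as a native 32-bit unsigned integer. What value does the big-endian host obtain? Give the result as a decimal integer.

3271789239

3079275459 in 32-bit hexadecimal is 0xB78A03C3.
Stored little-endian, the bytes at ascending addresses are C3 03 8A B7.
Read back as big-endian, the last byte is least significant, giving 0xC3038AB7.
0xC3038AB7 = 3271789239.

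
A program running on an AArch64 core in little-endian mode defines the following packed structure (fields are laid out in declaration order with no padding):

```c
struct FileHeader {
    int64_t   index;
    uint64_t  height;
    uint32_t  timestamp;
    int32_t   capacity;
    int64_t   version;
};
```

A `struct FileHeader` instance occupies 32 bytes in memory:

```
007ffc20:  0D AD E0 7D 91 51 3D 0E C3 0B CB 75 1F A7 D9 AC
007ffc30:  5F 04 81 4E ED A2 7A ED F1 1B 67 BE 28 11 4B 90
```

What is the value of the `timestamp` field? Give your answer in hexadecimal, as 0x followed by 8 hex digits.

`timestamp` follows `index` (8 B), `height` (8 B), so it starts at offset 8 + 8 = 16 and occupies 4 bytes.
Bytes at offsets 16..19: 5F 04 81 4E.
Little-endian stores the least-significant byte at the lowest address.
Reassemble most-significant byte first: 4E 81 04 5F → 0x4E81045F.

0x4E81045F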